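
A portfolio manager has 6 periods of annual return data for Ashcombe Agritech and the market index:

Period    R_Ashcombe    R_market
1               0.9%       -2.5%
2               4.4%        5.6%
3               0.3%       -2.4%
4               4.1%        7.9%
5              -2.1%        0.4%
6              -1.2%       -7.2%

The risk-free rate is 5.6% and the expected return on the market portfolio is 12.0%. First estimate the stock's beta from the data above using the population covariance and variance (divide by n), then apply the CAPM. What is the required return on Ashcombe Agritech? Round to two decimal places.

Mean R_i = (0.9 + 4.4 + 0.3 + 4.1 − 2.1 − 1.2) / 6 = 1.0667%
Mean R_m = (-2.5 + 5.6 − 2.4 + 7.9 + 0.4 − 7.2) / 6 = 0.3000%
Σ(R_i − R̄_i)(R_m − R̄_m) = 59.9400  ⇒  Cov = 59.9400 / 6 = 9.9900
Σ(R_m − R̄_m)² = 157.2400  ⇒  Var(R_m) = 157.2400 / 6 = 26.2067
β = Cov / Var(R_m) = 9.9900 / 26.2067 = 0.3812
MRP = 12.0% − 5.6% = 6.40%
E(R) = R_f + β × MRP = 5.6% + 0.3812 × 6.4% = 8.04%

8.04%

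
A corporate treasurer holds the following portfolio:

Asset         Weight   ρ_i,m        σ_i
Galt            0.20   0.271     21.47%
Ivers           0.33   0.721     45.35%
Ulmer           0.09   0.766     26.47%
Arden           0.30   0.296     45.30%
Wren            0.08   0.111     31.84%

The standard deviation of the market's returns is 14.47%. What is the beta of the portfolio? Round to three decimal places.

β_Galt = 0.271 × 21.47% / 14.47% = 0.4021
β_Ivers = 0.721 × 45.35% / 14.47% = 2.2597
β_Ulmer = 0.766 × 26.47% / 14.47% = 1.4012
β_Arden = 0.296 × 45.30% / 14.47% = 0.9267
β_Wren = 0.111 × 31.84% / 14.47% = 0.2442
β_P = Σ w_i β_i = 0.20×0.4021 + 0.33×2.2597 + 0.09×1.4012 + 0.30×0.9267 + 0.08×0.2442 = 1.2498

1.250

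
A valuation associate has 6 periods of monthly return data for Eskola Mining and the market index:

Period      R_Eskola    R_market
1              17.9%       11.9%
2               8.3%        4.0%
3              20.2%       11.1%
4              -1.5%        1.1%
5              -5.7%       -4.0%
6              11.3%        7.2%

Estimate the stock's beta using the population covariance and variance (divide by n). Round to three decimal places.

Mean R_i = (17.9 + 8.3 + 20.2 − 1.5 − 5.7 + 11.3) / 6 = 8.4167%
Mean R_m = (11.9 + 4.0 + 11.1 + 1.1 − 4.0 + 7.2) / 6 = 5.2167%
Σ(R_i − R̄_i)(R_m − R̄_m) = 309.4983  ⇒  Cov = 309.4983 / 6 = 51.5831
Σ(R_m − R̄_m)² = 186.5883  ⇒  Var(R_m) = 186.5883 / 6 = 31.0981
β = Cov / Var(R_m) = 51.5831 / 31.0981 = 1.6587

1.659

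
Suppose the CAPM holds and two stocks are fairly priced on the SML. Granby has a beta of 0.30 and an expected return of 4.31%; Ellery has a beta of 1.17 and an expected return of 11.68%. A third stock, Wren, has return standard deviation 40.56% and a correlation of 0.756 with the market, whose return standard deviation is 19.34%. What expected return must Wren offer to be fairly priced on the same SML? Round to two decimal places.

MRP = (11.68% − 4.31%) / (1.17 − 0.30) = 8.4713%
R_f = 4.31% − 0.30 × 8.4713% = 1.7686%
β_Wren = ρ·σ_i/σ_m = 0.756 × 40.56 / 19.34 = 1.5855
E(R_Wren) = R_f + β × MRP = 1.7686% + 1.5855 × 8.4713% = 15.20%

15.20%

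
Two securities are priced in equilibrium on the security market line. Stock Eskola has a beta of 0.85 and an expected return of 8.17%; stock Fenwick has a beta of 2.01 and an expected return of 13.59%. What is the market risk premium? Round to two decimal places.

Both satisfy E(R) = R_f + β·MRP, so the slope of the SML is
MRP = (13.59% − 8.17%) / (2.01 − 0.85) = 5.42% / 1.16 = 4.6724%

4.67%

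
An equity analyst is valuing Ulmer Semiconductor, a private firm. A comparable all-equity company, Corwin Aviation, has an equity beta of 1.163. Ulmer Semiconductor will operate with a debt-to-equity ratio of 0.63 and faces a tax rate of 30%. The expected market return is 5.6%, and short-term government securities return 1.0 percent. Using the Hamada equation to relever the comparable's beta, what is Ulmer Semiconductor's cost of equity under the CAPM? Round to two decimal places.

β_L = β_U × [1 + (1 − t)(D/E)] = 1.163 × [1 + (1 − 0.30) × 0.63]
    = 1.163 × [1 + 0.70 × 0.63] = 1.163 × 1.4410 = 1.6759
MRP = 5.6% − 1.0% = 4.60%
E(R) = R_f + β_L × MRP = 1.0% + 1.6759 × 4.6% = 8.71%

8.71%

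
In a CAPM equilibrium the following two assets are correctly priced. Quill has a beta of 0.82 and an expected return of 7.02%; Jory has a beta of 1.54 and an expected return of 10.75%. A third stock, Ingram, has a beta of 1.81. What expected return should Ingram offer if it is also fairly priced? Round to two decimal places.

12.15%

MRP (SML slope) = (10.75% − 7.02%) / (1.54 − 0.82) = 3.73% / 0.72 = 5.1806%
R_f (intercept) = 7.02% − 0.82 × 5.1806% = 2.7719%
E(R_Ingram) = R_f + β × MRP = 2.7719% + 1.81 × 5.1806% = 12.15%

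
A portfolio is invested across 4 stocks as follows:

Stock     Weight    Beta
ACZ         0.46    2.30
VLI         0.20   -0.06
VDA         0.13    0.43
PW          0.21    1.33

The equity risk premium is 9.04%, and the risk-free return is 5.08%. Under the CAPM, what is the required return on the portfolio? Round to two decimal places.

17.57%

β_P = Σ w_i β_i = 0.46×2.30 + 0.20×-0.06 + 0.13×0.43 + 0.21×1.33 = 1.3812
E(R_P) = R_f + β_P × MRP = 5.08% + 1.3812 × 9.04% = 17.57%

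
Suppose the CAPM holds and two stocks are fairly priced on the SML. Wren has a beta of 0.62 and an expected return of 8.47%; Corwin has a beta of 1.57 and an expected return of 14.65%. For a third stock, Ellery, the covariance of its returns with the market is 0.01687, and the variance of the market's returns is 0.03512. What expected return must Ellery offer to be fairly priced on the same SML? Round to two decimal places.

7.56%

MRP = (14.65% − 8.47%) / (1.57 − 0.62) = 6.5053%
R_f = 8.47% − 0.62 × 6.5053% = 4.4367%
β_Ellery = Cov / Var(R_m) = 0.01687 / 0.03512 = 0.4804
E(R_Ellery) = R_f + β × MRP = 4.4367% + 0.4804 × 6.5053% = 7.56%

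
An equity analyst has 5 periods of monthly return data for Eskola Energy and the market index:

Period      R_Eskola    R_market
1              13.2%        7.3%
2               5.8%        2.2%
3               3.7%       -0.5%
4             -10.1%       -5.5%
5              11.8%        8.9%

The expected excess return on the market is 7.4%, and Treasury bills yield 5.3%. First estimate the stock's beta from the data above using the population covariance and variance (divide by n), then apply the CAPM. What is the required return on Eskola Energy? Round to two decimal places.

16.49%

Mean R_i = (13.2 + 5.8 + 3.7 − 10.1 + 11.8) / 5 = 4.8800%
Mean R_m = (7.3 + 2.2 − 0.5 − 5.5 + 8.9) / 5 = 2.4800%
Σ(R_i − R̄_i)(R_m − R̄_m) = 207.3280  ⇒  Cov = 207.3280 / 5 = 41.4656
Σ(R_m − R̄_m)² = 137.0880  ⇒  Var(R_m) = 137.0880 / 5 = 27.4176
β = Cov / Var(R_m) = 41.4656 / 27.4176 = 1.5124
E(R) = R_f + β × MRP = 5.3% + 1.5124 × 7.4% = 16.49%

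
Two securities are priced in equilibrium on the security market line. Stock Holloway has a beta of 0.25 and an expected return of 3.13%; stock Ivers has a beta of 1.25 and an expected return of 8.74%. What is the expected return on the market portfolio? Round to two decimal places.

7.34%

Both satisfy E(R) = R_f + β·MRP, so the slope of the SML is
MRP = (8.74% − 3.13%) / (1.25 − 0.25) = 5.61% / 1.00 = 5.6100%
R_f = E(R_Holloway) − β_Holloway·MRP = 3.13% − 0.25 × 5.6100% = 1.7275%
E(R_m) = R_f + MRP = 1.7275% + 5.6100% = 7.34%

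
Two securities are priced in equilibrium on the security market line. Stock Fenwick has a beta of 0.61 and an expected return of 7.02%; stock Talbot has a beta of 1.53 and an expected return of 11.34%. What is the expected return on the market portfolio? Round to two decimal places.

8.85%

Both satisfy E(R) = R_f + β·MRP, so the slope of the SML is
MRP = (11.34% − 7.02%) / (1.53 − 0.61) = 4.32% / 0.92 = 4.6957%
R_f = E(R_Fenwick) − β_Fenwick·MRP = 7.02% − 0.61 × 4.6957% = 4.1556%
E(R_m) = R_f + MRP = 4.1556% + 4.6957% = 8.85%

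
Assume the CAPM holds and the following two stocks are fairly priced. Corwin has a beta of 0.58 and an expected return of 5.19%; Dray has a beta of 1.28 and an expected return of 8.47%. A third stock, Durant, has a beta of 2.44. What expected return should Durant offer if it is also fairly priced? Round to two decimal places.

MRP (SML slope) = (8.47% − 5.19%) / (1.28 − 0.58) = 3.28% / 0.70 = 4.6857%
R_f (intercept) = 5.19% − 0.58 × 4.6857% = 2.4723%
E(R_Durant) = R_f + β × MRP = 2.4723% + 2.44 × 4.6857% = 13.91%

13.91%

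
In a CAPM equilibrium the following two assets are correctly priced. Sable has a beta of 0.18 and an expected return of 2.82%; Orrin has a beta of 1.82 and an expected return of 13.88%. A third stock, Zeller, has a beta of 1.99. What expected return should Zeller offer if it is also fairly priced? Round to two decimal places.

MRP (SML slope) = (13.88% − 2.82%) / (1.82 − 0.18) = 11.06% / 1.64 = 6.7439%
R_f (intercept) = 2.82% − 0.18 × 6.7439% = 1.6061%
E(R_Zeller) = R_f + β × MRP = 1.6061% + 1.99 × 6.7439% = 15.03%

15.03%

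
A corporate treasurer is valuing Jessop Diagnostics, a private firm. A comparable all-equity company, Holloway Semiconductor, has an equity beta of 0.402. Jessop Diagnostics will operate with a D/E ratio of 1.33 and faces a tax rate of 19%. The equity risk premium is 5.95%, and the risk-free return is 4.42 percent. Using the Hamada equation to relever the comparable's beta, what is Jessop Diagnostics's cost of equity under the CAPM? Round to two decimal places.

9.39%

β_L = β_U × [1 + (1 − t)(D/E)] = 0.402 × [1 + (1 − 0.19) × 1.33]
    = 0.402 × [1 + 0.81 × 1.33] = 0.402 × 2.0773 = 0.8351
E(R) = R_f + β_L × MRP = 4.42% + 0.8351 × 5.95% = 9.39%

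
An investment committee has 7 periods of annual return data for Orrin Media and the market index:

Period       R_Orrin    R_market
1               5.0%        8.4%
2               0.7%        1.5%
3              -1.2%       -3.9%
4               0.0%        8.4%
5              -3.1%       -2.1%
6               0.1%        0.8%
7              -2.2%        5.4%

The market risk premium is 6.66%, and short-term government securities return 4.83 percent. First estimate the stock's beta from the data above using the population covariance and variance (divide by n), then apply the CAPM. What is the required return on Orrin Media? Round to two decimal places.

6.88%

Mean R_i = (5.0 + 0.7 − 1.2 + 0.0 − 3.1 + 0.1 − 2.2) / 7 = -0.1000%
Mean R_m = (8.4 + 1.5 − 3.9 + 8.4 − 2.1 + 0.8 + 5.4) / 7 = 2.6429%
Σ(R_i − R̄_i)(R_m − R̄_m) = 44.2900  ⇒  Cov = 44.2900 / 7 = 6.3271
Σ(R_m − R̄_m)² = 143.8971  ⇒  Var(R_m) = 143.8971 / 7 = 20.5567
β = Cov / Var(R_m) = 6.3271 / 20.5567 = 0.3078
E(R) = R_f + β × MRP = 4.83% + 0.3078 × 6.66% = 6.88%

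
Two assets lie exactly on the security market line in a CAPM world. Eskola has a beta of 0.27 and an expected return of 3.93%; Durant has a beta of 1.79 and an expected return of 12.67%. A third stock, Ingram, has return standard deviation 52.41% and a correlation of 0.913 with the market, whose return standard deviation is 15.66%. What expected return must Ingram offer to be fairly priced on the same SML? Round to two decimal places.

MRP = (12.67% − 3.93%) / (1.79 − 0.27) = 5.7500%
R_f = 3.93% − 0.27 × 5.7500% = 2.3775%
β_Ingram = ρ·σ_i/σ_m = 0.913 × 52.41 / 15.66 = 3.0556
E(R_Ingram) = R_f + β × MRP = 2.3775% + 3.0556 × 5.7500% = 19.95%

19.95%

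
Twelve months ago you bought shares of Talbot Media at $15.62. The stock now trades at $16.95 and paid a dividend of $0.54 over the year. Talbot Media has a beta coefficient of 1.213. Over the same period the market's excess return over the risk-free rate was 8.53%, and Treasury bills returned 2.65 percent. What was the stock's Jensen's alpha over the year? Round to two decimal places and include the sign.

Realised HPR = (P1 + D1 − P0) / P0 = (16.95 + 0.54 − 15.62) / 15.62 = 1.87 / 15.62 = 11.9718%
CAPM required = R_f + β·MRP = 2.65% + 1.213 × 8.53% = 12.99689%
α = realised − required = 11.9718% − 12.99689% = -1.03%

-1.03%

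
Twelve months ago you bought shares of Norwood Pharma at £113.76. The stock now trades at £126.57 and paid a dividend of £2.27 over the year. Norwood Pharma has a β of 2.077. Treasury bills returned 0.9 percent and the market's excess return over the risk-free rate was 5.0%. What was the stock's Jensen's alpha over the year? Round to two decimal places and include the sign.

+1.97%

Realised HPR = (P1 + D1 − P0) / P0 = (126.57 + 2.27 − 113.76) / 113.76 = 15.08 / 113.76 = 13.2560%
CAPM required = R_f + β·MRP = 0.9% + 2.077 × 5.0% = 11.2850%
α = realised − required = 13.2560% − 11.2850% = +1.97%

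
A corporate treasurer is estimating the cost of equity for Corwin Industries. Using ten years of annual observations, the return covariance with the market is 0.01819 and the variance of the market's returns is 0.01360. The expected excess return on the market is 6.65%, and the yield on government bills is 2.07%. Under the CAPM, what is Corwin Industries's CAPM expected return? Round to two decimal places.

β = Cov(R_i, R_m) / Var(R_m) = 0.01819 / 0.01360 = 1.3375
E(R) = R_f + β × MRP = 2.07% + 1.3375 × 6.65% = 10.96%

10.96%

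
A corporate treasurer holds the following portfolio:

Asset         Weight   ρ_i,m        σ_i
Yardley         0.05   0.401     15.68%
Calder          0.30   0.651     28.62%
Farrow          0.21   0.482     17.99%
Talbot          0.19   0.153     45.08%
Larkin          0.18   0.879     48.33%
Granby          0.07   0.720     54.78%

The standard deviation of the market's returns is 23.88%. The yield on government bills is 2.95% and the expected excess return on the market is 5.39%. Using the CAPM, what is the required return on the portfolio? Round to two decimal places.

7.34%

β_Yardley = 0.401 × 15.68% / 23.88% = 0.2633
β_Calder = 0.651 × 28.62% / 23.88% = 0.7802
β_Farrow = 0.482 × 17.99% / 23.88% = 0.3631
β_Talbot = 0.153 × 45.08% / 23.88% = 0.2888
β_Larkin = 0.879 × 48.33% / 23.88% = 1.7790
β_Granby = 0.720 × 54.78% / 23.88% = 1.6517
β_P = Σ w_i β_i = 0.05×0.2633 + 0.30×0.7802 + 0.21×0.3631 + 0.19×0.2888 + 0.18×1.7790 + 0.07×1.6517 = 0.8142
E(R_P) = R_f + β_P × MRP = 2.95% + 0.8142 × 5.39% = 7.34%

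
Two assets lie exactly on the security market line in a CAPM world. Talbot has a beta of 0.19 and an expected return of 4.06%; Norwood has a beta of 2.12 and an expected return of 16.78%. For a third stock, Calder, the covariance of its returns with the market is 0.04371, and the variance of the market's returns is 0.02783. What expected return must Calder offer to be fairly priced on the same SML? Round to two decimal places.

MRP = (16.78% − 4.06%) / (2.12 − 0.19) = 6.5907%
R_f = 4.06% − 0.19 × 6.5907% = 2.8078%
β_Calder = Cov / Var(R_m) = 0.04371 / 0.02783 = 1.5706
E(R_Calder) = R_f + β × MRP = 2.8078% + 1.5706 × 6.5907% = 13.16%

13.16%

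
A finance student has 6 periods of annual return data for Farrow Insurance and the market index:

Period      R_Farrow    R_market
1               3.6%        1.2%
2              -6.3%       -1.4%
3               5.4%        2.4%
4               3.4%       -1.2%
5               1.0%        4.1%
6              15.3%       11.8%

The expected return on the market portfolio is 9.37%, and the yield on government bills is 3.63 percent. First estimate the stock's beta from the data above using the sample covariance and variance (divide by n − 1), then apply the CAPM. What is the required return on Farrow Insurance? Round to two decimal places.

10.55%

Mean R_i = (3.6 − 6.3 + 5.4 + 3.4 + 1.0 + 15.3) / 6 = 3.7333%
Mean R_m = (1.2 − 1.4 + 2.4 − 1.2 + 4.1 + 11.8) / 6 = 2.8167%
Σ(R_i − R̄_i)(R_m − R̄_m) = 143.5667  ⇒  Cov = 143.5667 / 5 = 28.7133
Σ(R_m − R̄_m)² = 119.0483  ⇒  Var(R_m) = 119.0483 / 5 = 23.8097
β = Cov / Var(R_m) = 28.7133 / 23.8097 = 1.2059
MRP = 9.37% − 3.63% = 5.74%
E(R) = R_f + β × MRP = 3.63% + 1.2059 × 5.74% = 10.55%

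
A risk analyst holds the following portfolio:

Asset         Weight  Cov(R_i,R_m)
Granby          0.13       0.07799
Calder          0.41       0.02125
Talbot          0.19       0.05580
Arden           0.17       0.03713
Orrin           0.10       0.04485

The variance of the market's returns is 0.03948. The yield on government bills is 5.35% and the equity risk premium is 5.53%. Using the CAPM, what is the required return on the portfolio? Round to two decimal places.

β_Granby = 0.07799 / 0.03948 = 1.9754
β_Calder = 0.02125 / 0.03948 = 0.5382
β_Talbot = 0.05580 / 0.03948 = 1.4134
β_Arden = 0.03713 / 0.03948 = 0.9405
β_Orrin = 0.04485 / 0.03948 = 1.1360
β_P = Σ w_i β_i = 0.13×1.9754 + 0.41×0.5382 + 0.19×1.4134 + 0.17×0.9405 + 0.10×1.1360 = 1.0195
E(R_P) = R_f + β_P × MRP = 5.35% + 1.0195 × 5.53% = 10.99%

10.99%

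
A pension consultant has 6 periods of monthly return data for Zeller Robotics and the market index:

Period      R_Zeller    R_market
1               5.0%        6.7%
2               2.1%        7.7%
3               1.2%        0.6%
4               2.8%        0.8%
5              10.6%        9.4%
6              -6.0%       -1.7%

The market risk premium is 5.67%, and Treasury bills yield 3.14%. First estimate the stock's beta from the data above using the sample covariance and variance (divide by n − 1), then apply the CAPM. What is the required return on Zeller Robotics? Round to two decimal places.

Mean R_i = (5.0 + 2.1 + 1.2 + 2.8 + 10.6 − 6.0) / 6 = 2.6167%
Mean R_m = (6.7 + 7.7 + 0.6 + 0.8 + 9.4 − 1.7) / 6 = 3.9167%
Σ(R_i − R̄_i)(R_m − R̄_m) = 100.9783  ⇒  Cov = 100.9783 / 5 = 20.1957
Σ(R_m − R̄_m)² = 104.3883  ⇒  Var(R_m) = 104.3883 / 5 = 20.8777
β = Cov / Var(R_m) = 20.1957 / 20.8777 = 0.9673
E(R) = R_f + β × MRP = 3.14% + 0.9673 × 5.67% = 8.62%

8.62%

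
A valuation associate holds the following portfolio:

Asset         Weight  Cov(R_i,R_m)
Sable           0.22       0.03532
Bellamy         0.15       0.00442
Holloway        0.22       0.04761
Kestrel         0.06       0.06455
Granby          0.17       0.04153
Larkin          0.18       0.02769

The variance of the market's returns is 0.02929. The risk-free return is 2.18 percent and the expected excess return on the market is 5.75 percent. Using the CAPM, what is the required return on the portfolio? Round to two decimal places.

9.02%

β_Sable = 0.03532 / 0.02929 = 1.2059
β_Bellamy = 0.00442 / 0.02929 = 0.1509
β_Holloway = 0.04761 / 0.02929 = 1.6255
β_Kestrel = 0.06455 / 0.02929 = 2.2038
β_Granby = 0.04153 / 0.02929 = 1.4179
β_Larkin = 0.02769 / 0.02929 = 0.9454
β_P = Σ w_i β_i = 0.22×1.2059 + 0.15×0.1509 + 0.22×1.6255 + 0.06×2.2038 + 0.17×1.4179 + 0.18×0.9454 = 1.1890
E(R_P) = R_f + β_P × MRP = 2.18% + 1.1890 × 5.75% = 9.02%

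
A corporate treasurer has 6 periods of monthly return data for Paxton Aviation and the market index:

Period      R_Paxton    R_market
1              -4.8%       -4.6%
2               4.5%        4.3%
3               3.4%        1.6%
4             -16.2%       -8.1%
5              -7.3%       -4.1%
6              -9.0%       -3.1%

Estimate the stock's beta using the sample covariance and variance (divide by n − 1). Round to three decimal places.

1.647

Mean R_i = (-4.8 + 4.5 + 3.4 − 16.2 − 7.3 − 9.0) / 6 = -4.9000%
Mean R_m = (-4.6 + 4.3 + 1.6 − 8.1 − 4.1 − 3.1) / 6 = -2.3333%
Σ(R_i − R̄_i)(R_m − R̄_m) = 167.3200  ⇒  Cov = 167.3200 / 5 = 33.4640
Σ(R_m − R̄_m)² = 101.5733  ⇒  Var(R_m) = 101.5733 / 5 = 20.3147
β = Cov / Var(R_m) = 33.4640 / 20.3147 = 1.6473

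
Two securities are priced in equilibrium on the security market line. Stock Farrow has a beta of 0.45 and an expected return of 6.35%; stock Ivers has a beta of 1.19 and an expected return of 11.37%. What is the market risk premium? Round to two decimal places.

6.78%

Both satisfy E(R) = R_f + β·MRP, so the slope of the SML is
MRP = (11.37% − 6.35%) / (1.19 − 0.45) = 5.02% / 0.74 = 6.7838%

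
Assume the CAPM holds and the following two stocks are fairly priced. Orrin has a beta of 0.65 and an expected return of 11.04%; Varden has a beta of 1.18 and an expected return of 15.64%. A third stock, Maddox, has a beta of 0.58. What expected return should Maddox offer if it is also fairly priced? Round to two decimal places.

MRP (SML slope) = (15.64% − 11.04%) / (1.18 − 0.65) = 4.60% / 0.53 = 8.6792%
R_f (intercept) = 11.04% − 0.65 × 8.6792% = 5.3985%
E(R_Maddox) = R_f + β × MRP = 5.3985% + 0.58 × 8.6792% = 10.43%

10.43%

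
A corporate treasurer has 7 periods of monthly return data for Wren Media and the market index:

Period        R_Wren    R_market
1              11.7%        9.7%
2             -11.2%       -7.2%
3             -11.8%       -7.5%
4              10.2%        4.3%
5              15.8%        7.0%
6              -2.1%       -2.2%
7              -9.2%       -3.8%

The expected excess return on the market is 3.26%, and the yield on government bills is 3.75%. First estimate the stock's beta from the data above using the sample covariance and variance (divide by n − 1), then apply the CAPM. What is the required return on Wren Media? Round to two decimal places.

Mean R_i = (11.7 − 11.2 − 11.8 + 10.2 + 15.8 − 2.1 − 9.2) / 7 = 0.4857%
Mean R_m = (9.7 − 7.2 − 7.5 + 4.3 + 7.0 − 2.2 − 3.8) / 7 = 0.0429%
Σ(R_i − R̄_i)(R_m − R̄_m) = 476.5243  ⇒  Cov = 476.5243 / 6 = 79.4207
Σ(R_m − R̄_m)² = 288.9371  ⇒  Var(R_m) = 288.9371 / 6 = 48.1562
β = Cov / Var(R_m) = 79.4207 / 48.1562 = 1.6492
E(R) = R_f + β × MRP = 3.75% + 1.6492 × 3.26% = 9.13%

9.13%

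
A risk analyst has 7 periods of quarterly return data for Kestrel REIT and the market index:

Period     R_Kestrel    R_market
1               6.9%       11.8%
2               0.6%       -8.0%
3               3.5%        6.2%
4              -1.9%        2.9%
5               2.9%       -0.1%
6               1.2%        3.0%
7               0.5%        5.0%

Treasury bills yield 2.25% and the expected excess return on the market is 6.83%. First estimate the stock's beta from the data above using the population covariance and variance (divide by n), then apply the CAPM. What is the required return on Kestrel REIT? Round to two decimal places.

4.03%

Mean R_i = (6.9 + 0.6 + 3.5 − 1.9 + 2.9 + 1.2 + 0.5) / 7 = 1.9571%
Mean R_m = (11.8 − 8.0 + 6.2 + 2.9 − 0.1 + 3.0 + 5.0) / 7 = 2.9714%
Σ(R_i − R̄_i)(R_m − R̄_m) = 57.9114  ⇒  Cov = 57.9114 / 7 = 8.2731
Σ(R_m − R̄_m)² = 222.2943  ⇒  Var(R_m) = 222.2943 / 7 = 31.7563
β = Cov / Var(R_m) = 8.2731 / 31.7563 = 0.2605
E(R) = R_f + β × MRP = 2.25% + 0.2605 × 6.83% = 4.03%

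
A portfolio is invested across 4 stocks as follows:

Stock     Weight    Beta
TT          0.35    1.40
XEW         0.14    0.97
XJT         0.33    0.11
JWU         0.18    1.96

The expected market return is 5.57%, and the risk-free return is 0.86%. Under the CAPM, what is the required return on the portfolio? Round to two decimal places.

β_P = Σ w_i β_i = 0.35×1.40 + 0.14×0.97 + 0.33×0.11 + 0.18×1.96 = 1.0149
MRP = 5.57% − 0.86% = 4.71%
E(R_P) = R_f + β_P × MRP = 0.86% + 1.0149 × 4.71% = 5.64%

5.64%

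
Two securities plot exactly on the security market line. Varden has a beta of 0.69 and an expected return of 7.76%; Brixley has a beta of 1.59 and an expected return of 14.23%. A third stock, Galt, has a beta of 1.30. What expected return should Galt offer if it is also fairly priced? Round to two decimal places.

12.15%

MRP (SML slope) = (14.23% − 7.76%) / (1.59 − 0.69) = 6.47% / 0.90 = 7.1889%
R_f (intercept) = 7.76% − 0.69 × 7.1889% = 2.7997%
E(R_Galt) = R_f + β × MRP = 2.7997% + 1.30 × 7.1889% = 12.15%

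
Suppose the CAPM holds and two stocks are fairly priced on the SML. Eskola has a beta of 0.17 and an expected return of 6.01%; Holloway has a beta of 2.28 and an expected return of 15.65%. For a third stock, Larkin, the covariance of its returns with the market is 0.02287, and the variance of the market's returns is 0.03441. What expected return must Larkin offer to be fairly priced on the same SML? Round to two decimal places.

8.27%

MRP = (15.65% − 6.01%) / (2.28 − 0.17) = 4.5687%
R_f = 6.01% − 0.17 × 4.5687% = 5.2333%
β_Larkin = Cov / Var(R_m) = 0.02287 / 0.03441 = 0.6646
E(R_Larkin) = R_f + β × MRP = 5.2333% + 0.6646 × 4.5687% = 8.27%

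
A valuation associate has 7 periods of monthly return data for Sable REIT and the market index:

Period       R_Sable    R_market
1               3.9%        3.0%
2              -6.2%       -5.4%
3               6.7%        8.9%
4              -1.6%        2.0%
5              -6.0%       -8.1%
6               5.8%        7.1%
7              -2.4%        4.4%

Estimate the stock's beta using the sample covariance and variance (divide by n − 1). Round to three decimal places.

Mean R_i = (3.9 − 6.2 + 6.7 − 1.6 − 6.0 + 5.8 − 2.4) / 7 = 0.0286%
Mean R_m = (3.0 − 5.4 + 8.9 + 2.0 − 8.1 + 7.1 + 4.4) / 7 = 1.7000%
Σ(R_i − R̄_i)(R_m − R̄_m) = 180.4900  ⇒  Cov = 180.4900 / 6 = 30.0817
Σ(R_m − R̄_m)² = 236.5200  ⇒  Var(R_m) = 236.5200 / 6 = 39.4200
β = Cov / Var(R_m) = 30.0817 / 39.4200 = 0.7631

0.763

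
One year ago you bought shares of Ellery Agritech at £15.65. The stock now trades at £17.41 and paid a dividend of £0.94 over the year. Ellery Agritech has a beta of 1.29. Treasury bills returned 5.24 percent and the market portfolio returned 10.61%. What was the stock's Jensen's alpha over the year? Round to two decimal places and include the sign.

Realised HPR = (P1 + D1 − P0) / P0 = (17.41 + 0.94 − 15.65) / 15.65 = 2.70 / 15.65 = 17.2524%
MRP = 10.61% − 5.24% = 5.37%
CAPM required = R_f + β·MRP = 5.24% + 1.29 × 5.37% = 12.1673%
α = realised − required = 17.2524% − 12.1673% = +5.09%

+5.09%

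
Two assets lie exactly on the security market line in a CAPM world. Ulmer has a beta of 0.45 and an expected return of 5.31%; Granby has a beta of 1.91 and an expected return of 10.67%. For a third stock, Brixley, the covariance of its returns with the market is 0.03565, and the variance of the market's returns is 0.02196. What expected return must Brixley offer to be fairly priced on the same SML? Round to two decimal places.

9.62%

MRP = (10.67% − 5.31%) / (1.91 − 0.45) = 3.6712%
R_f = 5.31% − 0.45 × 3.6712% = 3.6580%
β_Brixley = Cov / Var(R_m) = 0.03565 / 0.02196 = 1.6234
E(R_Brixley) = R_f + β × MRP = 3.6580% + 1.6234 × 3.6712% = 9.62%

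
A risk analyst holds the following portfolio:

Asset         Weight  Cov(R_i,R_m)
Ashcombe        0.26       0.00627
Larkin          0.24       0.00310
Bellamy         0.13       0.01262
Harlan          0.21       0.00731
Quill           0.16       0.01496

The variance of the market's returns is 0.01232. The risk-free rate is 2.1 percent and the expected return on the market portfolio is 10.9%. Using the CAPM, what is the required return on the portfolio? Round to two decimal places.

β_Ashcombe = 0.00627 / 0.01232 = 0.5089
β_Larkin = 0.00310 / 0.01232 = 0.2516
β_Bellamy = 0.01262 / 0.01232 = 1.0244
β_Harlan = 0.00731 / 0.01232 = 0.5933
β_Quill = 0.01496 / 0.01232 = 1.2143
β_P = Σ w_i β_i = 0.26×0.5089 + 0.24×0.2516 + 0.13×1.0244 + 0.21×0.5933 + 0.16×1.2143 = 0.6448
MRP = 10.9% − 2.1% = 8.80%
E(R_P) = R_f + β_P × MRP = 2.1% + 0.6448 × 8.8% = 7.77%

7.77%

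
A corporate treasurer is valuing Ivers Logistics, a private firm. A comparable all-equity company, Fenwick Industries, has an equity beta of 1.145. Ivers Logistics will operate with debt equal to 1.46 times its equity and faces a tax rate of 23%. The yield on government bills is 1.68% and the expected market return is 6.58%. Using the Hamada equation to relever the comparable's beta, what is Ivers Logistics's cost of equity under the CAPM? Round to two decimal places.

β_L = β_U × [1 + (1 − t)(D/E)] = 1.145 × [1 + (1 − 0.23) × 1.46]
    = 1.145 × [1 + 0.77 × 1.46] = 1.145 × 2.1242 = 2.4322
MRP = 6.58% − 1.68% = 4.90%
E(R) = R_f + β_L × MRP = 1.68% + 2.4322 × 4.90% = 13.60%

13.60%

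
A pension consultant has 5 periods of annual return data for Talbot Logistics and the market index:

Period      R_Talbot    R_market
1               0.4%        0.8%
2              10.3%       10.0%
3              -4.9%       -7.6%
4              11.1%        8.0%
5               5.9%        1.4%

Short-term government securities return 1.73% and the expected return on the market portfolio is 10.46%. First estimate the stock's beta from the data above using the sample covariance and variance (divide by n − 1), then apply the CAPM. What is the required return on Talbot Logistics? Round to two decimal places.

9.90%

Mean R_i = (0.4 + 10.3 − 4.9 + 11.1 + 5.9) / 5 = 4.5600%
Mean R_m = (0.8 + 10.0 − 7.6 + 8.0 + 1.4) / 5 = 2.5200%
Σ(R_i − R̄_i)(R_m − R̄_m) = 180.1640  ⇒  Cov = 180.1640 / 4 = 45.0410
Σ(R_m − R̄_m)² = 192.6080  ⇒  Var(R_m) = 192.6080 / 4 = 48.1520
β = Cov / Var(R_m) = 45.0410 / 48.1520 = 0.9354
MRP = 10.46% − 1.73% = 8.73%
E(R) = R_f + β × MRP = 1.73% + 0.9354 × 8.73% = 9.90%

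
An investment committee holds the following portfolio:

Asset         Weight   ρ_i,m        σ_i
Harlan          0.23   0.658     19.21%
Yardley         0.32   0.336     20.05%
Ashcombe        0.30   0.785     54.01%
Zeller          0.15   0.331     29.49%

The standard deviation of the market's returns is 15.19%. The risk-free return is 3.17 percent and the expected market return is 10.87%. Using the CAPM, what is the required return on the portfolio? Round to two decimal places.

12.93%

β_Harlan = 0.658 × 19.21% / 15.19% = 0.8321
β_Yardley = 0.336 × 20.05% / 15.19% = 0.4435
β_Ashcombe = 0.785 × 54.01% / 15.19% = 2.7912
β_Zeller = 0.331 × 29.49% / 15.19% = 0.6426
β_P = Σ w_i β_i = 0.23×0.8321 + 0.32×0.4435 + 0.30×2.7912 + 0.15×0.6426 = 1.2671
MRP = 10.87% − 3.17% = 7.70%
E(R_P) = R_f + β_P × MRP = 3.17% + 1.2671 × 7.70% = 12.93%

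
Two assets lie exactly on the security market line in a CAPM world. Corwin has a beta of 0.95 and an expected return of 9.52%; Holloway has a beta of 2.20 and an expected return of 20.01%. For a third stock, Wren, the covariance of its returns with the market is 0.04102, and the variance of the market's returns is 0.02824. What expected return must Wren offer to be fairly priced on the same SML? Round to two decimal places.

MRP = (20.01% − 9.52%) / (2.20 − 0.95) = 8.3920%
R_f = 9.52% − 0.95 × 8.3920% = 1.5476%
β_Wren = Cov / Var(R_m) = 0.04102 / 0.02824 = 1.4525
E(R_Wren) = R_f + β × MRP = 1.5476% + 1.4525 × 8.3920% = 13.74%

13.74%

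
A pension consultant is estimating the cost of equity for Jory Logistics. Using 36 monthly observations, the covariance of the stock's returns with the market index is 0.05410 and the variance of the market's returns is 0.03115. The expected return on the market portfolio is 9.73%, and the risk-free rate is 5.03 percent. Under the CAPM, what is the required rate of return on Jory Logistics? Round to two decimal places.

β = Cov(R_i, R_m) / Var(R_m) = 0.05410 / 0.03115 = 1.7368
MRP = 9.73% − 5.03% = 4.70%
E(R) = R_f + β × MRP = 5.03% + 1.7368 × 4.70% = 13.19%

13.19%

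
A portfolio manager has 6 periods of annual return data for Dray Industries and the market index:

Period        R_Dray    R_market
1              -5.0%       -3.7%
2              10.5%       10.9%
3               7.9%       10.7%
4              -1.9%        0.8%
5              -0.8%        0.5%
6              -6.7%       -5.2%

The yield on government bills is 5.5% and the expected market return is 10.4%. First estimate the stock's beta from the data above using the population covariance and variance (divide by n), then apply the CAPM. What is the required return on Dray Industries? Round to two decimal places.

Mean R_i = (-5.0 + 10.5 + 7.9 − 1.9 − 0.8 − 6.7) / 6 = 0.6667%
Mean R_m = (-3.7 + 10.9 + 10.7 + 0.8 + 0.5 − 5.2) / 6 = 2.3333%
Σ(R_i − R̄_i)(R_m − R̄_m) = 241.0667  ⇒  Cov = 241.0667 / 6 = 40.1778
Σ(R_m − R̄_m)² = 242.2533  ⇒  Var(R_m) = 242.2533 / 6 = 40.3756
β = Cov / Var(R_m) = 40.1778 / 40.3756 = 0.9951
MRP = 10.4% − 5.5% = 4.90%
E(R) = R_f + β × MRP = 5.5% + 0.9951 × 4.9% = 10.38%

10.38%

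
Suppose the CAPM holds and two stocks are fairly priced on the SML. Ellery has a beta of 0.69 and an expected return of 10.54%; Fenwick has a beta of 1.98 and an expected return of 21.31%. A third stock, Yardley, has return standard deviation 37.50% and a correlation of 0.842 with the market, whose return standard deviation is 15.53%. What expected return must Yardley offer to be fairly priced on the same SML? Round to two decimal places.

MRP = (21.31% − 10.54%) / (1.98 − 0.69) = 8.3488%
R_f = 10.54% − 0.69 × 8.3488% = 4.7793%
β_Yardley = ρ·σ_i/σ_m = 0.842 × 37.50 / 15.53 = 2.0332
E(R_Yardley) = R_f + β × MRP = 4.7793% + 2.0332 × 8.3488% = 21.75%

21.75%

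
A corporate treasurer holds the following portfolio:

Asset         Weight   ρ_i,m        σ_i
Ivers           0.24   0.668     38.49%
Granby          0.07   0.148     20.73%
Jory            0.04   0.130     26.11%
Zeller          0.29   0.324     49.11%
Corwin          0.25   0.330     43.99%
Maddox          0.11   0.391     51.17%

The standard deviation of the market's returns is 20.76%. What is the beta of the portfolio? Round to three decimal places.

β_Ivers = 0.668 × 38.49% / 20.76% = 1.2385
β_Granby = 0.148 × 20.73% / 20.76% = 0.1478
β_Jory = 0.130 × 26.11% / 20.76% = 0.1635
β_Zeller = 0.324 × 49.11% / 20.76% = 0.7665
β_Corwin = 0.330 × 43.99% / 20.76% = 0.6993
β_Maddox = 0.391 × 51.17% / 20.76% = 0.9638
β_P = Σ w_i β_i = 0.24×1.2385 + 0.07×0.1478 + 0.04×0.1635 + 0.29×0.7665 + 0.25×0.6993 + 0.11×0.9638 = 0.8173

0.817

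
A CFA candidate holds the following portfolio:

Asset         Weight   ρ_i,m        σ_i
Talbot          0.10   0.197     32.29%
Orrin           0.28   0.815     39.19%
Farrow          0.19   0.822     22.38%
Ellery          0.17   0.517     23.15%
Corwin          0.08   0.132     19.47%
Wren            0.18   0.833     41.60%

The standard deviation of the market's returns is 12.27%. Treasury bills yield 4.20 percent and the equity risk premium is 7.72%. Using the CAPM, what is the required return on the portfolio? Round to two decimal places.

β_Talbot = 0.197 × 32.29% / 12.27% = 0.5184
β_Orrin = 0.815 × 39.19% / 12.27% = 2.6031
β_Farrow = 0.822 × 22.38% / 12.27% = 1.4993
β_Ellery = 0.517 × 23.15% / 12.27% = 0.9754
β_Corwin = 0.132 × 19.47% / 12.27% = 0.2095
β_Wren = 0.833 × 41.60% / 12.27% = 2.8242
β_P = Σ w_i β_i = 0.10×0.5184 + 0.28×2.6031 + 0.19×1.4993 + 0.17×0.9754 + 0.08×0.2095 + 0.18×2.8242 = 1.7565
E(R_P) = R_f + β_P × MRP = 4.20% + 1.7565 × 7.72% = 17.76%

17.76%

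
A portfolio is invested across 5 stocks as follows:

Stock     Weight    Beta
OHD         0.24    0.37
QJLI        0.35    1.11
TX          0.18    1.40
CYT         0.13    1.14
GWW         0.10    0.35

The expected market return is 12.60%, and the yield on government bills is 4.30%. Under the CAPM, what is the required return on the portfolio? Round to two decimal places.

11.87%

β_P = Σ w_i β_i = 0.24×0.37 + 0.35×1.11 + 0.18×1.40 + 0.13×1.14 + 0.10×0.35 = 0.9125
MRP = 12.60% − 4.30% = 8.30%
E(R_P) = R_f + β_P × MRP = 4.30% + 0.9125 × 8.30% = 11.87%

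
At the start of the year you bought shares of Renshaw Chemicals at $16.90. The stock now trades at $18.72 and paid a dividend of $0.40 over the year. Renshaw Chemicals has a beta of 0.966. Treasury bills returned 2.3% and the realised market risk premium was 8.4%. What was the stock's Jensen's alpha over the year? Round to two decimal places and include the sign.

Realised HPR = (P1 + D1 − P0) / P0 = (18.72 + 0.40 − 16.90) / 16.90 = 2.22 / 16.90 = 13.1361%
CAPM required = R_f + β·MRP = 2.3% + 0.966 × 8.4% = 10.4144%
α = realised − required = 13.1361% − 10.4144% = +2.72%

+2.72%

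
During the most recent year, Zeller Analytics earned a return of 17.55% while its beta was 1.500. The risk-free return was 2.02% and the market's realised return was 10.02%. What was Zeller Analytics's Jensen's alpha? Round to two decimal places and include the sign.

+3.53%

Market excess return = 10.02% − 2.02% = 8.00%
CAPM benchmark = R_f + β(R_m − R_f) = 2.02% + 1.500 × 8.00% = 14.02000%
α = actual − benchmark = 17.55% − 14.02000% = +3.53%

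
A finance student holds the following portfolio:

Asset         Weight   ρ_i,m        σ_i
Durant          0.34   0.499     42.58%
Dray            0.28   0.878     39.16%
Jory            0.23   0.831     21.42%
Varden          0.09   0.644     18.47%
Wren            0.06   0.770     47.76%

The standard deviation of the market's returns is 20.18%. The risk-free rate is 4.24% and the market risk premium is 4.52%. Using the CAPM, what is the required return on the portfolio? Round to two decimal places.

β_Durant = 0.499 × 42.58% / 20.18% = 1.0529
β_Dray = 0.878 × 39.16% / 20.18% = 1.7038
β_Jory = 0.831 × 21.42% / 20.18% = 0.8821
β_Varden = 0.644 × 18.47% / 20.18% = 0.5894
β_Wren = 0.770 × 47.76% / 20.18% = 1.8224
β_P = Σ w_i β_i = 0.34×1.0529 + 0.28×1.7038 + 0.23×0.8821 + 0.09×0.5894 + 0.06×1.8224 = 1.2003
E(R_P) = R_f + β_P × MRP = 4.24% + 1.2003 × 4.52% = 9.67%

9.67%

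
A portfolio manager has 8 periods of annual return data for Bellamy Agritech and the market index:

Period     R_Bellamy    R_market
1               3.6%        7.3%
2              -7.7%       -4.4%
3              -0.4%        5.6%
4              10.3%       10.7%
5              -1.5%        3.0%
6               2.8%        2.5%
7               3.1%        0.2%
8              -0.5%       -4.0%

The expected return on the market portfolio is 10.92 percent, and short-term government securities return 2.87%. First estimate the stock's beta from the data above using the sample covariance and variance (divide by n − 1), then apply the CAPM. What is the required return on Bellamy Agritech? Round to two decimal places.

8.97%

Mean R_i = (3.6 − 7.7 − 0.4 + 10.3 − 1.5 + 2.8 + 3.1 − 0.5) / 8 = 1.2125%
Mean R_m = (7.3 − 4.4 + 5.6 + 10.7 + 3.0 + 2.5 + 0.2 − 4.0) / 8 = 2.6125%
Σ(R_i − R̄_i)(R_m − R̄_m) = 147.9088  ⇒  Cov = 147.9088 / 7 = 21.1298
Σ(R_m − R̄_m)² = 195.1888  ⇒  Var(R_m) = 195.1888 / 7 = 27.8841
β = Cov / Var(R_m) = 21.1298 / 27.8841 = 0.7578
MRP = 10.92% − 2.87% = 8.05%
E(R) = R_f + β × MRP = 2.87% + 0.7578 × 8.05% = 8.97%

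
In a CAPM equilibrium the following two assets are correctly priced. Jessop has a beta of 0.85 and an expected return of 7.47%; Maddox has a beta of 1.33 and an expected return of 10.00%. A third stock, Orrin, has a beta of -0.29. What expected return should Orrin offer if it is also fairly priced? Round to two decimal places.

1.46%

MRP (SML slope) = (10.00% − 7.47%) / (1.33 − 0.85) = 2.53% / 0.48 = 5.2708%
R_f (intercept) = 7.47% − 0.85 × 5.2708% = 2.9898%
E(R_Orrin) = R_f + β × MRP = 2.9898% + -0.29 × 5.2708% = 1.46%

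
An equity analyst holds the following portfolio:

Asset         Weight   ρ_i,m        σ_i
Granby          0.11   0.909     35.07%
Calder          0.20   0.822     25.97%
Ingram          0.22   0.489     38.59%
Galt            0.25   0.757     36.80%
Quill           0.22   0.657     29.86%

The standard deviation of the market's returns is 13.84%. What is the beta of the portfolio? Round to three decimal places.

1.677

β_Granby = 0.909 × 35.07% / 13.84% = 2.3034
β_Calder = 0.822 × 25.97% / 13.84% = 1.5424
β_Ingram = 0.489 × 38.59% / 13.84% = 1.3635
β_Galt = 0.757 × 36.80% / 13.84% = 2.0128
β_Quill = 0.657 × 29.86% / 13.84% = 1.4175
β_P = Σ w_i β_i = 0.11×2.3034 + 0.20×1.5424 + 0.22×1.3635 + 0.25×2.0128 + 0.22×1.4175 = 1.6769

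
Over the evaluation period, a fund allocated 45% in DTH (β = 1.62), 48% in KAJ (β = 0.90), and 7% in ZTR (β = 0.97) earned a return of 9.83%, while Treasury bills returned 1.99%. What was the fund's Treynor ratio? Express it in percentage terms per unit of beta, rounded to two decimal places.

6.38%

β_P = 0.45×1.62 + 0.48×0.90 + 0.07×0.97 = 1.2289
Treynor = (R_P − R_f) / β_P = (9.83% − 1.99%) / 1.2289 = 7.84% / 1.2289 = 6.38%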